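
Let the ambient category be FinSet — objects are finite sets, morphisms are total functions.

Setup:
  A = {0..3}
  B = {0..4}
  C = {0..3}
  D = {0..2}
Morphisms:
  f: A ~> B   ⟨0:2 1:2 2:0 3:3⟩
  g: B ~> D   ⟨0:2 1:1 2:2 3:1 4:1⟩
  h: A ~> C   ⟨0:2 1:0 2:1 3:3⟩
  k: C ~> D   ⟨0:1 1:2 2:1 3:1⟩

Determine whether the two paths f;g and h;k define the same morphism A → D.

Answer: DOES NOT COMMUTE

Derivation:
1) trace f;g:
  0 f~>2 g~>2
  1 f~>2 g~>2
  2 f~>0 g~>2
  3 f~>3 g~>1
  composite₁ = ⟨0:2 1:2 2:2 3:1⟩
2) trace h;k:
  0 h~>2 k~>1
  1 h~>0 k~>1
  2 h~>1 k~>2
  3 h~>3 k~>1
  composite₂ = ⟨0:1 1:1 2:2 3:1⟩
Equal? distinct morphisms ✗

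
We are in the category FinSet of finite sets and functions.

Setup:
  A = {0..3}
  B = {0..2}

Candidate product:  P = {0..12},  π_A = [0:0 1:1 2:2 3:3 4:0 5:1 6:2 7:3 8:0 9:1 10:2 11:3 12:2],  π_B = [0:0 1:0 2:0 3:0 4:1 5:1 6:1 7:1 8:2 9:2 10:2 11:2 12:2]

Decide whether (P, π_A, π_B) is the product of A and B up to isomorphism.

Answer: NOT A VALID PRODUCT — |P|=13 ≠ |A|·|B|=12

Work:
|A|·|B| = 4·3 = 12;  |P| = 13
  → cardinalities differ; no bijection possible.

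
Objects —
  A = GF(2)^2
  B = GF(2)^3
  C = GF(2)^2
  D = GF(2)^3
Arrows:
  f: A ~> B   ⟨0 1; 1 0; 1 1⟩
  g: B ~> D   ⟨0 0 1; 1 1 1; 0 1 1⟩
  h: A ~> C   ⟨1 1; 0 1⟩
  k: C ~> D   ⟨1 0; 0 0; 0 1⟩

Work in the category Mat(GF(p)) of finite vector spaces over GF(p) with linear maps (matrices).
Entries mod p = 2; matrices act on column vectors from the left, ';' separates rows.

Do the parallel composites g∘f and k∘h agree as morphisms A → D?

Answer: COMMUTES

Derivation:
Along f;g (path 1):
  e0=(1,0) f~>(0,1,1) g~>(1,0,0)
  e1=(0,1) f~>(1,0,1) g~>(1,0,1)
  composite₁ = ⟨1 1; 0 0; 0 1⟩
Along h;k (path 2):
  e0=(1,0) h~>(1,0) k~>(1,0,0)
  e1=(0,1) h~>(1,1) k~>(1,0,1)
  composite₂ = ⟨1 1; 0 0; 0 1⟩
Equal? YES — commutes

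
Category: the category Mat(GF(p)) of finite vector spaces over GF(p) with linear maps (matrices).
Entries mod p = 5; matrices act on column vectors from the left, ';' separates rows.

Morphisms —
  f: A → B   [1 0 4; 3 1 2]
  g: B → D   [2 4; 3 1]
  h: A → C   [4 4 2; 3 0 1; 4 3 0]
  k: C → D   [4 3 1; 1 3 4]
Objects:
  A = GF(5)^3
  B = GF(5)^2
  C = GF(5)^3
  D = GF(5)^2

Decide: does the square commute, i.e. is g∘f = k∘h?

Answer: DOES NOT COMMUTE

Trace:
1) trace f;g:
  e0=⟨1,0,0⟩ f→⟨1,3⟩ g→⟨4,1⟩
  e1=⟨0,1,0⟩ f→⟨0,1⟩ g→⟨4,1⟩
  e2=⟨0,0,1⟩ f→⟨4,2⟩ g→⟨1,4⟩
  ⟦path⟧₁ = [4 4 1; 1 1 4]
2) trace h;k:
  e0=⟨1,0,0⟩ h→⟨4,3,4⟩ k→⟨4,4⟩
  e1=⟨0,1,0⟩ h→⟨4,0,3⟩ k→⟨4,1⟩
  e2=⟨0,0,1⟩ h→⟨2,1,0⟩ k→⟨1,0⟩
  ⟦path⟧₂ = [4 4 1; 4 1 0]
Equal? NO — does not commute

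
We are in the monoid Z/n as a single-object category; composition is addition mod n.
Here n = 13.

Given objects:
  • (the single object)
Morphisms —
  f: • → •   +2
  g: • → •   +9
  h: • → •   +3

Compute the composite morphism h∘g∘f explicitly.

  0 +2≡2 +9≡11 +3≡1  (mod 13)
composite: +1

Answer: +1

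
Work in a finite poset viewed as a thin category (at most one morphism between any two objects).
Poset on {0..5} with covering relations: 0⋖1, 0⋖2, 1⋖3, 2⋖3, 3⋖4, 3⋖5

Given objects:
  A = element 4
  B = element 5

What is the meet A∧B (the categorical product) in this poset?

Answer: A∧B = 3

Trace:
Common predecessors of 4,5: {0,1,2,3}
  0 ⊑ 3
  1 ⊑ 3
  2 ⊑ 3
  3 ⊑ 3
glb = 3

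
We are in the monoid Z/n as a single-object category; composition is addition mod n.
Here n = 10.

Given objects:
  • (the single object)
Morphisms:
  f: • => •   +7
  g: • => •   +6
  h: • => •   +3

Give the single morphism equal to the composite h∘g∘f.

  0 +7≡7 +6≡3 +3≡6  (mod 10)
composite: +6

Answer: +6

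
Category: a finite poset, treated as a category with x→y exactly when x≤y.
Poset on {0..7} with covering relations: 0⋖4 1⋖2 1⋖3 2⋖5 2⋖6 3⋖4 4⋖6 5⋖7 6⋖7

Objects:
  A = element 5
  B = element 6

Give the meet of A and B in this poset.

Answer: A∧B = 2

Work:
Common predecessors of 5,6: {1,2}
  1 ≤ 2
  2 ≤ 2
glb = 2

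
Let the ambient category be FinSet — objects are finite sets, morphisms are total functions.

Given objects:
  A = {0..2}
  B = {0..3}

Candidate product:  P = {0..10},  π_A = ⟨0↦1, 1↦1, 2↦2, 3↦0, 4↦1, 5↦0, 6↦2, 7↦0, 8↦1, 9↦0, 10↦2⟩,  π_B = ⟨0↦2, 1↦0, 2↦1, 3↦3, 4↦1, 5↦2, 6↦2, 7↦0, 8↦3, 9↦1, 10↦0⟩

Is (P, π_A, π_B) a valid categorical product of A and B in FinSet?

|A|·|B| = 3·4 = 12;  |P| = 11
  → cardinalities differ; no bijection possible.

Answer: NOT A VALID PRODUCT — |P|=11 ≠ |A|·|B|=12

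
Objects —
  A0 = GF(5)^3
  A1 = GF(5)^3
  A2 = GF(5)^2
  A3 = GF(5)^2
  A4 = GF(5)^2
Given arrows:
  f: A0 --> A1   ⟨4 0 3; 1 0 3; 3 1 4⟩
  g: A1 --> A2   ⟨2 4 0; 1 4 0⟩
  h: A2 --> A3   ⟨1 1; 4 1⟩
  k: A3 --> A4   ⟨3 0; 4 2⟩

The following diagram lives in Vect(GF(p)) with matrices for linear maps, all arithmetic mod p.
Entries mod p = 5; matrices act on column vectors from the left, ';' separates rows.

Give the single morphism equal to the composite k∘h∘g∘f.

Answer: ⟨0 0 4; 2 0 1⟩

Trace:
  e0=(1,0,0) f-->(4,1,3) g-->(2,3) h-->(0,1) k-->(0,2)
  e1=(0,1,0) f-->(0,0,1) g-->(0,0) h-->(0,0) k-->(0,0)
  e2=(0,0,1) f-->(3,3,4) g-->(3,0) h-->(3,2) k-->(4,1)
composite: ⟨0 0 4; 2 0 1⟩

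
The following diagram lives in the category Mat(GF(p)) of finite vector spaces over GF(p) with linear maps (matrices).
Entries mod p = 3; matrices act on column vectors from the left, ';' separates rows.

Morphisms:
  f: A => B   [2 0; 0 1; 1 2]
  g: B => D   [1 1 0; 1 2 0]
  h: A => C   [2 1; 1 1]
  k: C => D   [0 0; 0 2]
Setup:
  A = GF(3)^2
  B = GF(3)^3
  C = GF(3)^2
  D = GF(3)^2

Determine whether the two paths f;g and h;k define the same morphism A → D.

Answer: DOES NOT COMMUTE

Work:
Path 1 = f;g:
  e0=[1,0] f=>[2,0,1] g=>[2,2]
  e1=[0,1] f=>[0,1,2] g=>[1,2]
  ⟦path⟧₁ = [2 1; 2 2]
Path 2 = h;k:
  e0=[1,0] h=>[2,1] k=>[0,2]
  e1=[0,1] h=>[1,1] k=>[0,2]
  ⟦path⟧₂ = [0 0; 2 2]
Equal? differ; not commutative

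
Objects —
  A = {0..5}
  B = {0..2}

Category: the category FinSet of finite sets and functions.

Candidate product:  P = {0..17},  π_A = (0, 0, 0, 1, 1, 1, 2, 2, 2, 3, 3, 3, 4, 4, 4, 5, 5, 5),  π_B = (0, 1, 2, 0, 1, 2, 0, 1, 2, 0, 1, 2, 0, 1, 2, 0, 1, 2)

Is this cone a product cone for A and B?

Answer: VALID PRODUCT

Work:
|A|·|B| = 6·3 = 18;  |P| = 18
Check the pairing map k ↦ (π_A(k), π_B(k)):
  0 -> (0,0)
  1 -> (0,1)
  2 -> (0,2)
  3 -> (1,0)
  4 -> (1,1)
  5 -> (1,2)
  6 -> (2,0)
  7 -> (2,1)
  8 -> (2,2)
  9 -> (3,0)
  10 -> (3,1)
  11 -> (3,2)
  12 -> (4,0)
  13 -> (4,1)
  14 -> (4,2)
  15 -> (5,0)
  16 -> (5,1)
  17 -> (5,2)
distinct pairs in image: 18 / 18 needed
  → bijection onto A×B; projections well-typed.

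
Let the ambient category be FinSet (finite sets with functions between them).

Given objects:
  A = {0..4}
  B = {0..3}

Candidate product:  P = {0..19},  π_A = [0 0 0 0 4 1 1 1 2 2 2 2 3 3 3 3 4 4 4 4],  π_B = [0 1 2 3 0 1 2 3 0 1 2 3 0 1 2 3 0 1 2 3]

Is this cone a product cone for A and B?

|A|·|B| = 5·4 = 20;  |P| = 20
Check the pairing map k ↦ (π_A(k), π_B(k)):
  0 ↦ (0,0)
  1 ↦ (0,1)
  2 ↦ (0,2)
  3 ↦ (0,3)
  4 ↦ (4,0)
  5 ↦ (1,1)
  6 ↦ (1,2)
  7 ↦ (1,3)
  8 ↦ (2,0)
  9 ↦ (2,1)
  10 ↦ (2,2)
  11 ↦ (2,3)
  12 ↦ (3,0)
  13 ↦ (3,1)
  14 ↦ (3,2)
  15 ↦ (3,3)
  16 ↦ (4,0)  ✗ repeats pair of k=4
  17 ↦ (4,1)
  18 ↦ (4,2)
  19 ↦ (4,3)
distinct pairs in image: 19 / 20 needed
  → (4,0) hit at k=4 and k=16

Answer: NOT A VALID PRODUCT — duplicate pair at indices 16,4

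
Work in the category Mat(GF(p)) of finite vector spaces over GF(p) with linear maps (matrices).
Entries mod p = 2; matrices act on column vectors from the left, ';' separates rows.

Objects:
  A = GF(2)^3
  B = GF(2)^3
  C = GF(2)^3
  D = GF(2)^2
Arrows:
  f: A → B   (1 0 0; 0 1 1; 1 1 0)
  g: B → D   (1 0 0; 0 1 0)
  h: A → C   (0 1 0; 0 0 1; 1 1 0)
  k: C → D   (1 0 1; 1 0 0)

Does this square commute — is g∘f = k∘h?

Path 1 = f;g:
  e0=[1,0,0] f→[1,0,1] g→[1,0]
  e1=[0,1,0] f→[0,1,1] g→[0,1]
  e2=[0,0,1] f→[0,1,0] g→[0,1]
  result₁ = (1 0 0; 0 1 1)
Path 2 = h;k:
  e0=[1,0,0] h→[0,0,1] k→[1,0]
  e1=[0,1,0] h→[1,0,1] k→[0,1]
  e2=[0,0,1] h→[0,1,0] k→[0,0]
  result₂ = (1 0 0; 0 1 0)
Equal? distinct morphisms ✗

Answer: DOES NOT COMMUTE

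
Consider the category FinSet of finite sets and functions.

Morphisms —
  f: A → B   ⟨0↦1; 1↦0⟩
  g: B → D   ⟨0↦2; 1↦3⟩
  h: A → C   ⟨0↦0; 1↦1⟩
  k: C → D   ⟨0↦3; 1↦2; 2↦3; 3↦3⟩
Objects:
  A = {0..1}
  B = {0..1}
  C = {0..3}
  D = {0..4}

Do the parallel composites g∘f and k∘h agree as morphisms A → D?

Answer: COMMUTES

Trace:
Path 1 = f;g:
  0 f→1 g→3
  1 f→0 g→2
  composite₁ = ⟨0↦3; 1↦2⟩
Path 2 = h;k:
  0 h→0 k→3
  1 h→1 k→2
  composite₂ = ⟨0↦3; 1↦2⟩
Equal? equal; square commutes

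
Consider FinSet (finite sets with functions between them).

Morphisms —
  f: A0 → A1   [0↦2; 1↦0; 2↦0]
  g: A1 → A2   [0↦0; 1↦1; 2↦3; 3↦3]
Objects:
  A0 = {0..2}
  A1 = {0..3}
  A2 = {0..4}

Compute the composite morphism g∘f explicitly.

Answer: [0↦3; 1↦0; 2↦0]

Trace:
  0 f→2 g→3
  1 f→0 g→0
  2 f→0 g→0
composite: [0↦3; 1↦0; 2↦0]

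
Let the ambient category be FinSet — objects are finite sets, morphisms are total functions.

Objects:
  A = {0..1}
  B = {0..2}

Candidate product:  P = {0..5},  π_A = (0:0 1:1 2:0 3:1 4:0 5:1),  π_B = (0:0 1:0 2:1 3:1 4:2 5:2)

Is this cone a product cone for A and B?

|A|·|B| = 2·3 = 6;  |P| = 6
Check the pairing map k ↦ (π_A(k), π_B(k)):
  0 : (0,0)
  1 : (1,0)
  2 : (0,1)
  3 : (1,1)
  4 : (0,2)
  5 : (1,2)
distinct pairs in image: 6 / 6 needed
  → bijection onto A×B; projections well-typed.

Answer: VALID PRODUCT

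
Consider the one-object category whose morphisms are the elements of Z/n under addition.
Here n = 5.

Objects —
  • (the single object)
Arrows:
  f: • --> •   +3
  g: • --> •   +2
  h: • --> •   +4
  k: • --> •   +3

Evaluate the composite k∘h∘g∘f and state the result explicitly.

  0 +3≡3 +2≡0 +4≡4 +3≡2  (mod 5)
composite: +2

Answer: +2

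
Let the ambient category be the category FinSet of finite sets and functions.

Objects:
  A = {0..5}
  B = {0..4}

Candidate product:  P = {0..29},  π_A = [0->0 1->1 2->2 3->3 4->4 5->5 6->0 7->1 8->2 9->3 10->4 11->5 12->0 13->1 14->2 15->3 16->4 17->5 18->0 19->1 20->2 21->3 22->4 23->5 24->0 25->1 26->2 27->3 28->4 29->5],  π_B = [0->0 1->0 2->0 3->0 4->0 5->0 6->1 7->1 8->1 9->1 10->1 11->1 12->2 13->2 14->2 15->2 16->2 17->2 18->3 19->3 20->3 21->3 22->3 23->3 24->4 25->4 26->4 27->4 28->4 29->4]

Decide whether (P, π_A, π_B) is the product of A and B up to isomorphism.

|A|·|B| = 6·5 = 30;  |P| = 30
Check the pairing map k ↦ (π_A(k), π_B(k)):
  0 -> (0,0)
  1 -> (1,0)
  2 -> (2,0)
  3 -> (3,0)
  4 -> (4,0)
  5 -> (5,0)
  6 -> (0,1)
  7 -> (1,1)
  8 -> (2,1)
  9 -> (3,1)
  10 -> (4,1)
  11 -> (5,1)
  12 -> (0,2)
  13 -> (1,2)
  14 -> (2,2)
  15 -> (3,2)
  16 -> (4,2)
  17 -> (5,2)
  18 -> (0,3)
  19 -> (1,3)
  20 -> (2,3)
  21 -> (3,3)
  22 -> (4,3)
  23 -> (5,3)
  24 -> (0,4)
  25 -> (1,4)
  26 -> (2,4)
  27 -> (3,4)
  28 -> (4,4)
  29 -> (5,4)
distinct pairs in image: 30 / 30 needed
  → bijection onto A×B; projections well-typed.

Answer: VALID PRODUCT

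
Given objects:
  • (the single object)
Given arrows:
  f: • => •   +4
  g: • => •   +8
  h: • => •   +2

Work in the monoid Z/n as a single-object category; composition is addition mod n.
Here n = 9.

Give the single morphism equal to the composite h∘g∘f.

Answer: +5

Work:
  0 +4≡4 +8≡3 +2≡5  (mod 9)
result: +5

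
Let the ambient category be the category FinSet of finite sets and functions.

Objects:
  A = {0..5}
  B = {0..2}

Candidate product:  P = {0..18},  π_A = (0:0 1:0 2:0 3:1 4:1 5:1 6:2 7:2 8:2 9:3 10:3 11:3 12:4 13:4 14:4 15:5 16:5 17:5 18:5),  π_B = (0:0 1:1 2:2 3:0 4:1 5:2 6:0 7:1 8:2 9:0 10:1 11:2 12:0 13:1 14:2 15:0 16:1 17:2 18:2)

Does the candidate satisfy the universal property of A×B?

|A|·|B| = 6·3 = 18;  |P| = 19
  → cardinalities differ; no bijection possible.

Answer: NOT A VALID PRODUCT — |P|=19 ≠ |A|·|B|=18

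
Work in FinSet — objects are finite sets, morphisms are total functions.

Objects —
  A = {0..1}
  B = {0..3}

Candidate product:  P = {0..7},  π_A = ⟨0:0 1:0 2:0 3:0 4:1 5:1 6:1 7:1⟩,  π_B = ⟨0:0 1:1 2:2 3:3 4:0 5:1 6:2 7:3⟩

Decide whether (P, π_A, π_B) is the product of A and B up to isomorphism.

|A|·|B| = 2·4 = 8;  |P| = 8
Check the pairing map k ↦ (π_A(k), π_B(k)):
  0 : (0,0)
  1 : (0,1)
  2 : (0,2)
  3 : (0,3)
  4 : (1,0)
  5 : (1,1)
  6 : (1,2)
  7 : (1,3)
distinct pairs in image: 8 / 8 needed
  → bijection onto A×B; projections well-typed.

Answer: VALID PRODUCT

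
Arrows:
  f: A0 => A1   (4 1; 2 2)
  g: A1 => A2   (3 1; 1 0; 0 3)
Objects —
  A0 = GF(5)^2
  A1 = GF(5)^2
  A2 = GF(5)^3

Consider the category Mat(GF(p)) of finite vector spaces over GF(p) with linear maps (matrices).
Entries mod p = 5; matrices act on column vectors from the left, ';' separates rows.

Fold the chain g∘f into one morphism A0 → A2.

Answer: (4 0; 4 1; 1 1)

Trace:
  e0=⟨1,0⟩ f=>⟨4,2⟩ g=>⟨4,4,1⟩
  e1=⟨0,1⟩ f=>⟨1,2⟩ g=>⟨0,1,1⟩
⟦path⟧: (4 0; 4 1; 1 1)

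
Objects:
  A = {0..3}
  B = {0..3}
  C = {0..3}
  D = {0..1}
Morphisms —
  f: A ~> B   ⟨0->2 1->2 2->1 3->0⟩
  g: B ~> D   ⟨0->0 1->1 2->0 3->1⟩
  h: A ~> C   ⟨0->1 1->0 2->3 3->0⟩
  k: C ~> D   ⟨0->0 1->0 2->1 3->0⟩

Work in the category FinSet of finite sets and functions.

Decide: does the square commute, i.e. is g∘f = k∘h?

Along f;g (path 1):
  0 f~>2 g~>0
  1 f~>2 g~>0
  2 f~>1 g~>1
  3 f~>0 g~>0
  ⟦path⟧₁ = ⟨0->0 1->0 2->1 3->0⟩
Along h;k (path 2):
  0 h~>1 k~>0
  1 h~>0 k~>0
  2 h~>3 k~>0
  3 h~>0 k~>0
  ⟦path⟧₂ = ⟨0->0 1->0 2->0 3->0⟩
Equal? differ; not commutative

Answer: DOES NOT COMMUTE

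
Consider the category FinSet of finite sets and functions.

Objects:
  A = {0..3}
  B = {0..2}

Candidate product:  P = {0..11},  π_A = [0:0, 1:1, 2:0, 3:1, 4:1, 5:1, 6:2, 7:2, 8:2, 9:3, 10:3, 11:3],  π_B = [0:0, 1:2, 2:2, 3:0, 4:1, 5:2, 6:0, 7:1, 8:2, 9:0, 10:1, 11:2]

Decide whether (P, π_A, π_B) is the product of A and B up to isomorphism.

|A|·|B| = 4·3 = 12;  |P| = 12
Check the pairing map k ↦ (π_A(k), π_B(k)):
  0 : (0,0)
  1 : (1,2)
  2 : (0,2)
  3 : (1,0)
  4 : (1,1)
  5 : (1,2)  ✗ repeats pair of k=1
  6 : (2,0)
  7 : (2,1)
  8 : (2,2)
  9 : (3,0)
  10 : (3,1)
  11 : (3,2)
distinct pairs in image: 11 / 12 needed
  → (1,2) hit at k=1 and k=5

Answer: NOT A VALID PRODUCT — duplicate pair at indices 5,1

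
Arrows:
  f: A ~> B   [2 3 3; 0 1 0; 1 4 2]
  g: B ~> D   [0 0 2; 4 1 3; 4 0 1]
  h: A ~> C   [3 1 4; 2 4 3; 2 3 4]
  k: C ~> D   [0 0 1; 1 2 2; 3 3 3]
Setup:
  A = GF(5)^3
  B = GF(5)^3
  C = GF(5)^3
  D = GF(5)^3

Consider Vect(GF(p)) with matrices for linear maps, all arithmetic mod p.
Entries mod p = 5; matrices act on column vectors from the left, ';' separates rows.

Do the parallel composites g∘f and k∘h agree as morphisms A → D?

Answer: DOES NOT COMMUTE

Trace:
1) trace f;g:
  e0=⟨1,0,0⟩ f~>⟨2,0,1⟩ g~>⟨2,1,4⟩
  e1=⟨0,1,0⟩ f~>⟨3,1,4⟩ g~>⟨3,0,1⟩
  e2=⟨0,0,1⟩ f~>⟨3,0,2⟩ g~>⟨4,3,4⟩
  result₁ = [2 3 4; 1 0 3; 4 1 4]
2) trace h;k:
  e0=⟨1,0,0⟩ h~>⟨3,2,2⟩ k~>⟨2,1,1⟩
  e1=⟨0,1,0⟩ h~>⟨1,4,3⟩ k~>⟨3,0,4⟩
  e2=⟨0,0,1⟩ h~>⟨4,3,4⟩ k~>⟨4,3,3⟩
  result₂ = [2 3 4; 1 0 3; 1 4 3]
Equal? NO — does not commute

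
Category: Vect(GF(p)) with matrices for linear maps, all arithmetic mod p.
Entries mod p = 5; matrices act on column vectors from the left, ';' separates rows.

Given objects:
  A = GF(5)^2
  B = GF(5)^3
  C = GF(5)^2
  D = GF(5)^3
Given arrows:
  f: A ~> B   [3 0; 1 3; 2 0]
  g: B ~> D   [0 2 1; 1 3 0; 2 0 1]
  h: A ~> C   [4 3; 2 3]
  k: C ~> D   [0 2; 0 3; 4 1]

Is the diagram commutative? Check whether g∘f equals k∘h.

Answer: COMMUTES

Trace:
1) trace f;g:
  e0=(1,0) f~>(3,1,2) g~>(4,1,3)
  e1=(0,1) f~>(0,3,0) g~>(1,4,0)
  result₁ = [4 1; 1 4; 3 0]
2) trace h;k:
  e0=(1,0) h~>(4,2) k~>(4,1,3)
  e1=(0,1) h~>(3,3) k~>(1,4,0)
  result₂ = [4 1; 1 4; 3 0]
Equal? same morphism ✓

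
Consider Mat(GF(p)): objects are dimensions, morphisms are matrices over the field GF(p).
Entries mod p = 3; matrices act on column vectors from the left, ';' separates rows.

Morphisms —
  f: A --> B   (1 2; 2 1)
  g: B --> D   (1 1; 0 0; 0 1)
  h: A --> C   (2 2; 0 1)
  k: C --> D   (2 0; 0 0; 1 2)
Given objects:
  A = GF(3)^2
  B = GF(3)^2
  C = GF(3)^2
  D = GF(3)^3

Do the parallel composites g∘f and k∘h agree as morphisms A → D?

1) trace f;g:
  e0=⟨1,0⟩ f-->⟨1,2⟩ g-->⟨0,0,2⟩
  e1=⟨0,1⟩ f-->⟨2,1⟩ g-->⟨0,0,1⟩
  ⟦path⟧₁ = (0 0; 0 0; 2 1)
2) trace h;k:
  e0=⟨1,0⟩ h-->⟨2,0⟩ k-->⟨1,0,2⟩
  e1=⟨0,1⟩ h-->⟨2,1⟩ k-->⟨1,0,1⟩
  ⟦path⟧₂ = (1 1; 0 0; 2 1)
Equal? distinct morphisms ✗

Answer: DOES NOT COMMUTE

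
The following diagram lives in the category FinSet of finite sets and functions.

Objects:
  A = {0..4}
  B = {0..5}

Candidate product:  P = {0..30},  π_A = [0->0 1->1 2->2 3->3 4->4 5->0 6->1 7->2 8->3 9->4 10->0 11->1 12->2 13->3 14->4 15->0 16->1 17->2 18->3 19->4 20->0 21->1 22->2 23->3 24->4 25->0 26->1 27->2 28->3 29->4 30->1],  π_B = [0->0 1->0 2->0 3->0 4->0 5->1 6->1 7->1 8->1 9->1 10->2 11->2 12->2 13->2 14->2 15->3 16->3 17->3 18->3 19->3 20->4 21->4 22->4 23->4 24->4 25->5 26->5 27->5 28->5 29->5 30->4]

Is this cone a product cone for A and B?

Answer: NOT A VALID PRODUCT — |P|=31 ≠ |A|·|B|=30

Derivation:
|A|·|B| = 5·6 = 30;  |P| = 31
  → cardinalities differ; no bijection possible.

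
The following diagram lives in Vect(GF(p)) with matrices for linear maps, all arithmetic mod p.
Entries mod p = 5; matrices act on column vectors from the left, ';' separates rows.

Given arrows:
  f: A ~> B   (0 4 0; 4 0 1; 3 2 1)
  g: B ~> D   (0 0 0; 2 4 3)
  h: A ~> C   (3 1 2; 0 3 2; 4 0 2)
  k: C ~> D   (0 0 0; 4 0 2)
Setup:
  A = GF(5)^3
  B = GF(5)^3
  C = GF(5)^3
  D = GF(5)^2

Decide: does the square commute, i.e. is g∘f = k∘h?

Answer: COMMUTES

Derivation:
Path 1 = f;g:
  e0=⟨1,0,0⟩ f~>⟨0,4,3⟩ g~>⟨0,0⟩
  e1=⟨0,1,0⟩ f~>⟨4,0,2⟩ g~>⟨0,4⟩
  e2=⟨0,0,1⟩ f~>⟨0,1,1⟩ g~>⟨0,2⟩
  composite₁ = (0 0 0; 0 4 2)
Path 2 = h;k:
  e0=⟨1,0,0⟩ h~>⟨3,0,4⟩ k~>⟨0,0⟩
  e1=⟨0,1,0⟩ h~>⟨1,3,0⟩ k~>⟨0,4⟩
  e2=⟨0,0,1⟩ h~>⟨2,2,2⟩ k~>⟨0,2⟩
  composite₂ = (0 0 0; 0 4 2)
Equal? YES — commutes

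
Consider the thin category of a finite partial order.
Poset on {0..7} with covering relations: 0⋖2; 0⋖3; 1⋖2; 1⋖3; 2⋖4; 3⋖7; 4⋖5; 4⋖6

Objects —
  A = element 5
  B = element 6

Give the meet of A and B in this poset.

Answer: A∧B = 4

Trace:
Common predecessors of 5,6: {0,1,2,4}
  0 ≤ 4
  1 ≤ 4
  2 ≤ 4
  4 ≤ 4
glb = 4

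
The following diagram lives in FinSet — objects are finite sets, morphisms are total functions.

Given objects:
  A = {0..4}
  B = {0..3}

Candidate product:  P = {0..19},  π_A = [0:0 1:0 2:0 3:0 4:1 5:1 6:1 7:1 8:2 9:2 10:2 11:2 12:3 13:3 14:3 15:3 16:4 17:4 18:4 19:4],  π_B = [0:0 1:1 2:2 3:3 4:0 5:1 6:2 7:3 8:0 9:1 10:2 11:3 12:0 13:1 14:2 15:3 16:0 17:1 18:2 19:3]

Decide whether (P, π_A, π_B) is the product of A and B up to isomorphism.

|A|·|B| = 5·4 = 20;  |P| = 20
Check the pairing map k ↦ (π_A(k), π_B(k)):
  0 : (0,0)
  1 : (0,1)
  2 : (0,2)
  3 : (0,3)
  4 : (1,0)
  5 : (1,1)
  6 : (1,2)
  7 : (1,3)
  8 : (2,0)
  9 : (2,1)
  10 : (2,2)
  11 : (2,3)
  12 : (3,0)
  13 : (3,1)
  14 : (3,2)
  15 : (3,3)
  16 : (4,0)
  17 : (4,1)
  18 : (4,2)
  19 : (4,3)
distinct pairs in image: 20 / 20 needed
  → bijection onto A×B; projections well-typed.

Answer: VALID PRODUCT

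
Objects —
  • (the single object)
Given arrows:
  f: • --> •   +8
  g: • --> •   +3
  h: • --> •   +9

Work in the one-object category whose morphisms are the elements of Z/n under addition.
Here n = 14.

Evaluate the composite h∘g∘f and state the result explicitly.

  0 +8≡8 +3≡11 +9≡6  (mod 14)
⟦path⟧: +6

Answer: +6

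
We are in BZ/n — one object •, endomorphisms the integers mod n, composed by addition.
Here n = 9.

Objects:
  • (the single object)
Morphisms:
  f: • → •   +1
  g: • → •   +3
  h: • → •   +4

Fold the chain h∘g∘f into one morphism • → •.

Answer: +8

Trace:
  0 +1≡1 +3≡4 +4≡8  (mod 9)
result: +8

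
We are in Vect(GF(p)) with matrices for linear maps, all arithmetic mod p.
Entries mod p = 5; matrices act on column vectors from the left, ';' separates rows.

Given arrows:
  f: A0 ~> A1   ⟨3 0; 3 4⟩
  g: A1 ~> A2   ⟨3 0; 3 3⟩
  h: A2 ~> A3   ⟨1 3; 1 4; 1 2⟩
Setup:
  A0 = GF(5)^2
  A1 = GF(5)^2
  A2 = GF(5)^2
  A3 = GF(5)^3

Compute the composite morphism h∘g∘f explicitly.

  e0=(1,0) f~>(3,3) g~>(4,3) h~>(3,1,0)
  e1=(0,1) f~>(0,4) g~>(0,2) h~>(1,3,4)
composite: ⟨3 1; 1 3; 0 4⟩

Answer: ⟨3 1; 1 3; 0 4⟩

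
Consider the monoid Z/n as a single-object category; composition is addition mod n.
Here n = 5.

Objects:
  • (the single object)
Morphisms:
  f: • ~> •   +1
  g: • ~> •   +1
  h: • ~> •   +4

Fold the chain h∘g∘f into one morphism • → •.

Answer: +1

Trace:
  0 +1≡1 +1≡2 +4≡1  (mod 5)
composite: +1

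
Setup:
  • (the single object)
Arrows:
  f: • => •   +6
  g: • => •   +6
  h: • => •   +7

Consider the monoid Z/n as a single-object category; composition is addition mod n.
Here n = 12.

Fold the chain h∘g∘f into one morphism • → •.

  0 +6≡6 +6≡0 +7≡7  (mod 12)
result: +7

Answer: +7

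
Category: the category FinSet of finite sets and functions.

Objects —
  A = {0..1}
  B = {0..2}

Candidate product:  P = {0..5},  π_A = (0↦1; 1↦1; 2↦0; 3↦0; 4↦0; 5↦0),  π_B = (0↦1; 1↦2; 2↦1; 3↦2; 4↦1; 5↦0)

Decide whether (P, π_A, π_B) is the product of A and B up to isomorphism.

Answer: NOT A VALID PRODUCT — duplicate pair at indices 2,4

Work:
|A|·|B| = 2·3 = 6;  |P| = 6
Check the pairing map k ↦ (π_A(k), π_B(k)):
  0 ↦ (1,1)
  1 ↦ (1,2)
  2 ↦ (0,1)
  3 ↦ (0,2)
  4 ↦ (0,1)  ✗ repeats pair of k=2
  5 ↦ (0,0)
distinct pairs in image: 5 / 6 needed
  → (0,1) hit at k=2 and k=4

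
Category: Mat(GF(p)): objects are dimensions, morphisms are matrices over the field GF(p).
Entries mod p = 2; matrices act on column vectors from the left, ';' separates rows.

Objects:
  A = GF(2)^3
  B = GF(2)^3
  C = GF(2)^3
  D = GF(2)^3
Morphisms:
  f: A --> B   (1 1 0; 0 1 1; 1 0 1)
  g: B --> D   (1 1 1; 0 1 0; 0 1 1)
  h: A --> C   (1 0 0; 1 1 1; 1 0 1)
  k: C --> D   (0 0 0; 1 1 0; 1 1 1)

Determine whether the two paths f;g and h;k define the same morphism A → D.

Path 1 = f;g:
  e0=(1,0,0) f-->(1,0,1) g-->(0,0,1)
  e1=(0,1,0) f-->(1,1,0) g-->(0,1,1)
  e2=(0,0,1) f-->(0,1,1) g-->(0,1,0)
  composite₁ = (0 0 0; 0 1 1; 1 1 0)
Path 2 = h;k:
  e0=(1,0,0) h-->(1,1,1) k-->(0,0,1)
  e1=(0,1,0) h-->(0,1,0) k-->(0,1,1)
  e2=(0,0,1) h-->(0,1,1) k-->(0,1,0)
  composite₂ = (0 0 0; 0 1 1; 1 1 0)
Equal? equal; square commutes

Answer: COMMUTES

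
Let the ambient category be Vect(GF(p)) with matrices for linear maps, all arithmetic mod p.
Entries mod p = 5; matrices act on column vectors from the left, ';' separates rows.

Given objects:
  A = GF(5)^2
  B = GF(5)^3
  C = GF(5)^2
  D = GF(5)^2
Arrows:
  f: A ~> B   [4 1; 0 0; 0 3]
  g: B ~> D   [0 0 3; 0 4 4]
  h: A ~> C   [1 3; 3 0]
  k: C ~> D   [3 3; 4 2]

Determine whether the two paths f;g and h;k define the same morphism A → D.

Answer: DOES NOT COMMUTE

Derivation:
Path 1 = f;g:
  e0=[1,0] f~>[4,0,0] g~>[0,0]
  e1=[0,1] f~>[1,0,3] g~>[4,2]
  ⟦path⟧₁ = [0 4; 0 2]
Path 2 = h;k:
  e0=[1,0] h~>[1,3] k~>[2,0]
  e1=[0,1] h~>[3,0] k~>[4,2]
  ⟦path⟧₂ = [2 4; 0 2]
Equal? distinct morphisms ✗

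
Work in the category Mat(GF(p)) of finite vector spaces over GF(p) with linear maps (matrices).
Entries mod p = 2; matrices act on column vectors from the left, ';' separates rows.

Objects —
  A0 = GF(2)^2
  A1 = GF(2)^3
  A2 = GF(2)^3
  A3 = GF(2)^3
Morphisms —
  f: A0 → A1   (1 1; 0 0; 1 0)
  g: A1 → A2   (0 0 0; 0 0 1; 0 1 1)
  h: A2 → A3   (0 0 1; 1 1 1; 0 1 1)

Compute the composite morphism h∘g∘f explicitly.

  e0=⟨1,0⟩ f→⟨1,0,1⟩ g→⟨0,1,1⟩ h→⟨1,0,0⟩
  e1=⟨0,1⟩ f→⟨1,0,0⟩ g→⟨0,0,0⟩ h→⟨0,0,0⟩
result: (1 0; 0 0; 0 0)

Answer: (1 0; 0 0; 0 0)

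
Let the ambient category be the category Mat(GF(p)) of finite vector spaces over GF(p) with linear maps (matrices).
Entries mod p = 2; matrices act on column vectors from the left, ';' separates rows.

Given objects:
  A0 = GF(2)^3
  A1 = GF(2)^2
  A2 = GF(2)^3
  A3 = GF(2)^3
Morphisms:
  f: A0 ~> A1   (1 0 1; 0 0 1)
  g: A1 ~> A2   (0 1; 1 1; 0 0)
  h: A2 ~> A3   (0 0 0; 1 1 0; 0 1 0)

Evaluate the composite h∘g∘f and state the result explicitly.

Answer: (0 0 0; 1 0 1; 1 0 0)

Work:
  e0=[1,0,0] f~>[1,0] g~>[0,1,0] h~>[0,1,1]
  e1=[0,1,0] f~>[0,0] g~>[0,0,0] h~>[0,0,0]
  e2=[0,0,1] f~>[1,1] g~>[1,0,0] h~>[0,1,0]
composite: (0 0 0; 1 0 1; 1 0 0)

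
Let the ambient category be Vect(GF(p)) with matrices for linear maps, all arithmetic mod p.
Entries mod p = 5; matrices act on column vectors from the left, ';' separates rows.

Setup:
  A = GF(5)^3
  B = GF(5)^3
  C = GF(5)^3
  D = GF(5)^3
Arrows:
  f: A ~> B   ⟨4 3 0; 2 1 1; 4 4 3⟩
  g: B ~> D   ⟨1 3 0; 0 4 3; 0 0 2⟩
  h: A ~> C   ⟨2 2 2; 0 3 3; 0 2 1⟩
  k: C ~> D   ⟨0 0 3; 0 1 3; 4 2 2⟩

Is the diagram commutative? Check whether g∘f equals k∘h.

Answer: DOES NOT COMMUTE

Trace:
Along f;g (path 1):
  e0=(1,0,0) f~>(4,2,4) g~>(0,0,3)
  e1=(0,1,0) f~>(3,1,4) g~>(1,1,3)
  e2=(0,0,1) f~>(0,1,3) g~>(3,3,1)
  result₁ = ⟨0 1 3; 0 1 3; 3 3 1⟩
Along h;k (path 2):
  e0=(1,0,0) h~>(2,0,0) k~>(0,0,3)
  e1=(0,1,0) h~>(2,3,2) k~>(1,4,3)
  e2=(0,0,1) h~>(2,3,1) k~>(3,1,1)
  result₂ = ⟨0 1 3; 0 4 1; 3 3 1⟩
Equal? NO — does not commute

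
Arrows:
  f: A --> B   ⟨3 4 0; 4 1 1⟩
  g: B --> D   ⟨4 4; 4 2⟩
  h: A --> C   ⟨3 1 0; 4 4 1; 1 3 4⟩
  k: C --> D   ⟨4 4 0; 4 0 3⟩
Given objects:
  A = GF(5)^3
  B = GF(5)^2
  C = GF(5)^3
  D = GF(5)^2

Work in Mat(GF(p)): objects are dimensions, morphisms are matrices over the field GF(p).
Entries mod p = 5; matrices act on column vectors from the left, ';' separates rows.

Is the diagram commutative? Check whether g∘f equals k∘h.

Path 1 = f;g:
  e0=⟨1,0,0⟩ f-->⟨3,4⟩ g-->⟨3,0⟩
  e1=⟨0,1,0⟩ f-->⟨4,1⟩ g-->⟨0,3⟩
  e2=⟨0,0,1⟩ f-->⟨0,1⟩ g-->⟨4,2⟩
  composite₁ = ⟨3 0 4; 0 3 2⟩
Path 2 = h;k:
  e0=⟨1,0,0⟩ h-->⟨3,4,1⟩ k-->⟨3,0⟩
  e1=⟨0,1,0⟩ h-->⟨1,4,3⟩ k-->⟨0,3⟩
  e2=⟨0,0,1⟩ h-->⟨0,1,4⟩ k-->⟨4,2⟩
  composite₂ = ⟨3 0 4; 0 3 2⟩
Equal? YES — commutes

Answer: COMMUTES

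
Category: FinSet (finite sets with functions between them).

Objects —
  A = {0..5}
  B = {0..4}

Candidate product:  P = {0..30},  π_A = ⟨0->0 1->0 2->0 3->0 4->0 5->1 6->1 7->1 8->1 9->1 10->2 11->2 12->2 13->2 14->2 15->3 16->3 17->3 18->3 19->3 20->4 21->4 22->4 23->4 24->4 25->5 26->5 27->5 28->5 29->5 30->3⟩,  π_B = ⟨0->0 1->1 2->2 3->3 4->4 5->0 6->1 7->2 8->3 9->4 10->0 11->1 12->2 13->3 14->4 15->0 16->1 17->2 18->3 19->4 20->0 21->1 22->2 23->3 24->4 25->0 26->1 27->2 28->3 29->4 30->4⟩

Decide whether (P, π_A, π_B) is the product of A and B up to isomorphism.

Answer: NOT A VALID PRODUCT — |P|=31 ≠ |A|·|B|=30

Trace:
|A|·|B| = 6·5 = 30;  |P| = 31
  → cardinalities differ; no bijection possible.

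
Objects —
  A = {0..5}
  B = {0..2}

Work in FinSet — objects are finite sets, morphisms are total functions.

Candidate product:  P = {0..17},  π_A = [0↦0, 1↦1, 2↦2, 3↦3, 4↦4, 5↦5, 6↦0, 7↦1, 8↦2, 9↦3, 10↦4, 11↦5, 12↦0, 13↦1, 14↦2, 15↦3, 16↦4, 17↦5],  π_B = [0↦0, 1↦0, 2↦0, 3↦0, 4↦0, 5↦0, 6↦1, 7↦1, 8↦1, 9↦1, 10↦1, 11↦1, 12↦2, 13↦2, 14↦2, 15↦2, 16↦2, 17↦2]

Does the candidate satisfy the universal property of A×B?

Answer: VALID PRODUCT

Derivation:
|A|·|B| = 6·3 = 18;  |P| = 18
Check the pairing map k ↦ (π_A(k), π_B(k)):
  0 ↦ (0,0)
  1 ↦ (1,0)
  2 ↦ (2,0)
  3 ↦ (3,0)
  4 ↦ (4,0)
  5 ↦ (5,0)
  6 ↦ (0,1)
  7 ↦ (1,1)
  8 ↦ (2,1)
  9 ↦ (3,1)
  10 ↦ (4,1)
  11 ↦ (5,1)
  12 ↦ (0,2)
  13 ↦ (1,2)
  14 ↦ (2,2)
  15 ↦ (3,2)
  16 ↦ (4,2)
  17 ↦ (5,2)
distinct pairs in image: 18 / 18 needed
  → bijection onto A×B; projections well-typed.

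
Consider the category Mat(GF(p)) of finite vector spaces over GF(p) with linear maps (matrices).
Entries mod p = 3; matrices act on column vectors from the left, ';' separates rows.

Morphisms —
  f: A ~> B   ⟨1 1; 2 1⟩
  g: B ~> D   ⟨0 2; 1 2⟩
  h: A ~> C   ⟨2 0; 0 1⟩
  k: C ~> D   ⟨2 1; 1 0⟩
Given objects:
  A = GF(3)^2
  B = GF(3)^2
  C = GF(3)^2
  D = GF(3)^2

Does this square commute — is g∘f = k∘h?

Answer: DOES NOT COMMUTE

Trace:
Along f;g (path 1):
  e0=[1,0] f~>[1,2] g~>[1,2]
  e1=[0,1] f~>[1,1] g~>[2,0]
  ⟦path⟧₁ = ⟨1 2; 2 0⟩
Along h;k (path 2):
  e0=[1,0] h~>[2,0] k~>[1,2]
  e1=[0,1] h~>[0,1] k~>[1,0]
  ⟦path⟧₂ = ⟨1 1; 2 0⟩
Equal? NO — does not commute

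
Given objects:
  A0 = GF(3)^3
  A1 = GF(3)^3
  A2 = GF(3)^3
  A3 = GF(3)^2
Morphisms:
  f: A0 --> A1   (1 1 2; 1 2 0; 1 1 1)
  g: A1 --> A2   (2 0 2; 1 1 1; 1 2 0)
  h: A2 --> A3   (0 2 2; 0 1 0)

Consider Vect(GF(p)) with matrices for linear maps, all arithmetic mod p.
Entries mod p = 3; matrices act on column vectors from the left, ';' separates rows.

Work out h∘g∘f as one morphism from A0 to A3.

  e0=[1,0,0] f-->[1,1,1] g-->[1,0,0] h-->[0,0]
  e1=[0,1,0] f-->[1,2,1] g-->[1,1,2] h-->[0,1]
  e2=[0,0,1] f-->[2,0,1] g-->[0,0,2] h-->[1,0]
result: (0 0 1; 0 1 0)

Answer: (0 0 1; 0 1 0)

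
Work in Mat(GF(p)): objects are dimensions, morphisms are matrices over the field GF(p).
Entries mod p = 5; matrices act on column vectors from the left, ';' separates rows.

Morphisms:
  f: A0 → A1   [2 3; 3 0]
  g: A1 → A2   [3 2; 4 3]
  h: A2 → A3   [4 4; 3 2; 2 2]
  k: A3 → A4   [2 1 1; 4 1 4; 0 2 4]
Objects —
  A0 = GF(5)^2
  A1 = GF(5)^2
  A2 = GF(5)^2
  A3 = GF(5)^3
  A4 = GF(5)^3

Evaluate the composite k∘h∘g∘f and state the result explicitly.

  e0=[1,0] f→[2,3] g→[2,2] h→[1,0,3] k→[0,1,2]
  e1=[0,1] f→[3,0] g→[4,2] h→[4,1,2] k→[1,0,0]
⟦path⟧: [0 1; 1 0; 2 0]

Answer: [0 1; 1 0; 2 0]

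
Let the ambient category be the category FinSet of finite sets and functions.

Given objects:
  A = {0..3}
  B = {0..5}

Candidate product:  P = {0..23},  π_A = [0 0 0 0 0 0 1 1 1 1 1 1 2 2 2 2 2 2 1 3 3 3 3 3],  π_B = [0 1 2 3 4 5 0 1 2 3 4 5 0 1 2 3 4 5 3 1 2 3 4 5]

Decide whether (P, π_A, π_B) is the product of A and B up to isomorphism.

Answer: NOT A VALID PRODUCT — duplicate pair at indices 9,18

Derivation:
|A|·|B| = 4·6 = 24;  |P| = 24
Check the pairing map k ↦ (π_A(k), π_B(k)):
  0 -> (0,0)
  1 -> (0,1)
  2 -> (0,2)
  3 -> (0,3)
  4 -> (0,4)
  5 -> (0,5)
  6 -> (1,0)
  7 -> (1,1)
  8 -> (1,2)
  9 -> (1,3)
  10 -> (1,4)
  11 -> (1,5)
  12 -> (2,0)
  13 -> (2,1)
  14 -> (2,2)
  15 -> (2,3)
  16 -> (2,4)
  17 -> (2,5)
  18 -> (1,3)  ✗ repeats pair of k=9
  19 -> (3,1)
  20 -> (3,2)
  21 -> (3,3)
  22 -> (3,4)
  23 -> (3,5)
distinct pairs in image: 23 / 24 needed
  → (1,3) hit at k=9 and k=18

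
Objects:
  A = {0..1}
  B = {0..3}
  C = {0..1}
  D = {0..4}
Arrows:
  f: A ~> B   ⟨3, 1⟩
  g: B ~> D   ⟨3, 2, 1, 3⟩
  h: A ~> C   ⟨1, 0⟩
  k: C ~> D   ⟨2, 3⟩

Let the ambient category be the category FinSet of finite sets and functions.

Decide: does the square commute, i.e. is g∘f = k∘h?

Answer: COMMUTES

Derivation:
Path 1 = f;g:
  0 f~>3 g~>3
  1 f~>1 g~>2
  result₁ = ⟨3, 2⟩
Path 2 = h;k:
  0 h~>1 k~>3
  1 h~>0 k~>2
  result₂ = ⟨3, 2⟩
Equal? YES — commutes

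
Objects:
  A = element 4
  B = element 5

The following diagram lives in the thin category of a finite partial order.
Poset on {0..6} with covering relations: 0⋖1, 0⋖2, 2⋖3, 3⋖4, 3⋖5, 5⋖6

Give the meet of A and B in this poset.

Answer: A∧B = 3

Derivation:
Lower bounds of A=4 and B=5: {0,2,3}
  0 ≤ 3
  2 ≤ 3
  3 ≤ 3
glb = 3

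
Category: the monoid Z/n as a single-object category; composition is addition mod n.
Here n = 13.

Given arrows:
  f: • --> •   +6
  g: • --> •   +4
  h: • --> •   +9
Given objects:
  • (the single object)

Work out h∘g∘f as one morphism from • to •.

  0 +6≡6 +4≡10 +9≡6  (mod 13)
⟦path⟧: +6

Answer: +6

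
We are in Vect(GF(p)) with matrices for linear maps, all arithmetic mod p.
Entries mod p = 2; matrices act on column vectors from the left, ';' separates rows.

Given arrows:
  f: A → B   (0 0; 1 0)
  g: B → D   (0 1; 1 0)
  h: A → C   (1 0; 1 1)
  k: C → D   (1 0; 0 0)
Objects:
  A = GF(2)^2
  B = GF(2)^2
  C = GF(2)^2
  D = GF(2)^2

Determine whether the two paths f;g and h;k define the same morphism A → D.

Answer: COMMUTES

Trace:
Path 1 = f;g:
  e0=⟨1,0⟩ f→⟨0,1⟩ g→⟨1,0⟩
  e1=⟨0,1⟩ f→⟨0,0⟩ g→⟨0,0⟩
  result₁ = (1 0; 0 0)
Path 2 = h;k:
  e0=⟨1,0⟩ h→⟨1,1⟩ k→⟨1,0⟩
  e1=⟨0,1⟩ h→⟨0,1⟩ k→⟨0,0⟩
  result₂ = (1 0; 0 0)
Equal? YES — commutes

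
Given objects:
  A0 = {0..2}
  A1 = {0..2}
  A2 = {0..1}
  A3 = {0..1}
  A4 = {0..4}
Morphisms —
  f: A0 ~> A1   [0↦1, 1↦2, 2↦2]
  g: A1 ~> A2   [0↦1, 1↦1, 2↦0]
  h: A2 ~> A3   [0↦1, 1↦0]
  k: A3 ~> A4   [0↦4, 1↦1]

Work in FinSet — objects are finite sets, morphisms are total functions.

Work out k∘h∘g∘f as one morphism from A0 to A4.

Answer: [0↦4, 1↦1, 2↦1]

Trace:
  0 f~>1 g~>1 h~>0 k~>4
  1 f~>2 g~>0 h~>1 k~>1
  2 f~>2 g~>0 h~>1 k~>1
composite: [0↦4, 1↦1, 2↦1]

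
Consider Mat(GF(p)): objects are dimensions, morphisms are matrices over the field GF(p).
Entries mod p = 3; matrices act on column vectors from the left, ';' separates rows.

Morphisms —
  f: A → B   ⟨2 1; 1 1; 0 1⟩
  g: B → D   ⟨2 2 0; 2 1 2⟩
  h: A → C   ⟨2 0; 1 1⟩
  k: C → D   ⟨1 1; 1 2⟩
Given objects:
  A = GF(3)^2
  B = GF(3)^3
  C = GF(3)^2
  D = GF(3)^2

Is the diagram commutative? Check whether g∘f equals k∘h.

1) trace f;g:
  e0=(1,0) f→(2,1,0) g→(0,2)
  e1=(0,1) f→(1,1,1) g→(1,2)
  composite₁ = ⟨0 1; 2 2⟩
2) trace h;k:
  e0=(1,0) h→(2,1) k→(0,1)
  e1=(0,1) h→(0,1) k→(1,2)
  composite₂ = ⟨0 1; 1 2⟩
Equal? distinct morphisms ✗

Answer: DOES NOT COMMUTE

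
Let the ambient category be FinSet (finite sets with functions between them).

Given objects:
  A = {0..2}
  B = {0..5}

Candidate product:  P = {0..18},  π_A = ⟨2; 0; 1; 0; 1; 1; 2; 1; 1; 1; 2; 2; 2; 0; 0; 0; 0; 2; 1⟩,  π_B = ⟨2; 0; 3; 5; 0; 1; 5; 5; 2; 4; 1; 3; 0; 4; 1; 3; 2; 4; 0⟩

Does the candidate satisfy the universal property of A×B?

|A|·|B| = 3·6 = 18;  |P| = 19
  → cardinalities differ; no bijection possible.

Answer: NOT A VALID PRODUCT — |P|=19 ≠ |A|·|B|=18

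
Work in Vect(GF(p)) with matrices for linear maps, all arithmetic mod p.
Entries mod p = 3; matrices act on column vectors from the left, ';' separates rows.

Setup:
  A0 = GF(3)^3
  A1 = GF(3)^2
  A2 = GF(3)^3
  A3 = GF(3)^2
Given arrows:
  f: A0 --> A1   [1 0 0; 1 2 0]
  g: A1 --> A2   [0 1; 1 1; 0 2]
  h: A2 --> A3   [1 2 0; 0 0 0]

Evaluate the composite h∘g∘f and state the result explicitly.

  e0=[1,0,0] f-->[1,1] g-->[1,2,2] h-->[2,0]
  e1=[0,1,0] f-->[0,2] g-->[2,2,1] h-->[0,0]
  e2=[0,0,1] f-->[0,0] g-->[0,0,0] h-->[0,0]
composite: [2 0 0; 0 0 0]

Answer: [2 0 0; 0 0 0]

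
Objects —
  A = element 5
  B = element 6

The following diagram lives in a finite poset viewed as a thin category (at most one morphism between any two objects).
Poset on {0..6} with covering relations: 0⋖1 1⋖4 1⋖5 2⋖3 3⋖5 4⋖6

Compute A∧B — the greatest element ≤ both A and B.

Lower bounds of A=5 and B=6: {0,1}
  0 <= 1
  1 <= 1
glb = 1

Answer: A∧B = 1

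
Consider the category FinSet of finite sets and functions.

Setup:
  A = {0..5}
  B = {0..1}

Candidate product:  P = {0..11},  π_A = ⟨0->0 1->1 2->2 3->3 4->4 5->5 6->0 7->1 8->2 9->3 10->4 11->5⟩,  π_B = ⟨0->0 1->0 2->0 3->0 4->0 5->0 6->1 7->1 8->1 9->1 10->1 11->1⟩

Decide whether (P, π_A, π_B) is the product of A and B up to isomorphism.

Answer: VALID PRODUCT

Derivation:
|A|·|B| = 6·2 = 12;  |P| = 12
Check the pairing map k ↦ (π_A(k), π_B(k)):
  0 -> (0,0)
  1 -> (1,0)
  2 -> (2,0)
  3 -> (3,0)
  4 -> (4,0)
  5 -> (5,0)
  6 -> (0,1)
  7 -> (1,1)
  8 -> (2,1)
  9 -> (3,1)
  10 -> (4,1)
  11 -> (5,1)
distinct pairs in image: 12 / 12 needed
  → bijection onto A×B; projections well-typed.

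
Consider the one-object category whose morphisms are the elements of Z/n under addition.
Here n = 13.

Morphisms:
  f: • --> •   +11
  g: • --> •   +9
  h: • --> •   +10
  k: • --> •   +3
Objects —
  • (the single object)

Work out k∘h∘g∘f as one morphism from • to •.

  0 +11≡11 +9≡7 +10≡4 +3≡7  (mod 13)
result: +7

Answer: +7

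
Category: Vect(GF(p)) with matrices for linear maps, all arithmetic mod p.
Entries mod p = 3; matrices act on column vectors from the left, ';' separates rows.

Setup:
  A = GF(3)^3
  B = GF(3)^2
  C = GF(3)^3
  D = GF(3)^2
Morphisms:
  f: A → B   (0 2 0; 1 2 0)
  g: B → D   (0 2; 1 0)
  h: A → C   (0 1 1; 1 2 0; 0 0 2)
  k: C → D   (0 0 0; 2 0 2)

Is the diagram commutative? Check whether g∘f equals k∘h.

Path 1 = f;g:
  e0=⟨1,0,0⟩ f→⟨0,1⟩ g→⟨2,0⟩
  e1=⟨0,1,0⟩ f→⟨2,2⟩ g→⟨1,2⟩
  e2=⟨0,0,1⟩ f→⟨0,0⟩ g→⟨0,0⟩
  composite₁ = (2 1 0; 0 2 0)
Path 2 = h;k:
  e0=⟨1,0,0⟩ h→⟨0,1,0⟩ k→⟨0,0⟩
  e1=⟨0,1,0⟩ h→⟨1,2,0⟩ k→⟨0,2⟩
  e2=⟨0,0,1⟩ h→⟨1,0,2⟩ k→⟨0,0⟩
  composite₂ = (0 0 0; 0 2 0)
Equal? differ; not commutative

Answer: DOES NOT COMMUTE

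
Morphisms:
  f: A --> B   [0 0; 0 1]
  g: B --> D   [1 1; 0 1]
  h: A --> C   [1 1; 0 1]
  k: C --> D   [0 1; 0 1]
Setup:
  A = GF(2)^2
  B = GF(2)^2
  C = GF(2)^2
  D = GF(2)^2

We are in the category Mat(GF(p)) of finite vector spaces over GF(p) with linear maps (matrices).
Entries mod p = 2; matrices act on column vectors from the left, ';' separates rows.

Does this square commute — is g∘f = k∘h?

Answer: COMMUTES

Work:
Along f;g (path 1):
  e0=(1,0) f-->(0,0) g-->(0,0)
  e1=(0,1) f-->(0,1) g-->(1,1)
  ⟦path⟧₁ = [0 1; 0 1]
Along h;k (path 2):
  e0=(1,0) h-->(1,0) k-->(0,0)
  e1=(0,1) h-->(1,1) k-->(1,1)
  ⟦path⟧₂ = [0 1; 0 1]
Equal? equal; square commutes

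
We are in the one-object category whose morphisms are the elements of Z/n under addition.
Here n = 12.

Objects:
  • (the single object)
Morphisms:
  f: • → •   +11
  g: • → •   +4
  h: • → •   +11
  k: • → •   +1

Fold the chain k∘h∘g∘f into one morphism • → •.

  0 +11≡11 +4≡3 +11≡2 +1≡3  (mod 12)
result: +3

Answer: +3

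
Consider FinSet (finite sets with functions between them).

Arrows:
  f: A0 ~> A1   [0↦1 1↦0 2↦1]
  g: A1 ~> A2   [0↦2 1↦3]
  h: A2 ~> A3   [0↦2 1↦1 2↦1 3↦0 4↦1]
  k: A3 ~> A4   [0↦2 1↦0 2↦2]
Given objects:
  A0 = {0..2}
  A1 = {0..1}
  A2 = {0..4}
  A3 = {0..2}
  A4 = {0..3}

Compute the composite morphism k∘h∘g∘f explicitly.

  0 f~>1 g~>3 h~>0 k~>2
  1 f~>0 g~>2 h~>1 k~>0
  2 f~>1 g~>3 h~>0 k~>2
composite: [0↦2 1↦0 2↦2]

Answer: [0↦2 1↦0 2↦2]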